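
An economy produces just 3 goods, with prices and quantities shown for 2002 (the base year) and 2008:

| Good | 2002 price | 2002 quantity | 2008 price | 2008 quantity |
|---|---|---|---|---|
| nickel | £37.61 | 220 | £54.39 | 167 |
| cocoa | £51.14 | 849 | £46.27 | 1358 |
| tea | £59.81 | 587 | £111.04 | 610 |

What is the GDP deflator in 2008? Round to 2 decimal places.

Nominal GDP 2008 = 54.39·167 + 46.27·1358 + 111.04·610 = 139652.19.
Real GDP 2008 (at 2002 prices) = 37.61·167 + 51.14·1358 + 59.81·610 = 112213.09.
Deflator = Nominal/Real × 100 = 139652.19/112213.09 × 100 = 124.453.

124.45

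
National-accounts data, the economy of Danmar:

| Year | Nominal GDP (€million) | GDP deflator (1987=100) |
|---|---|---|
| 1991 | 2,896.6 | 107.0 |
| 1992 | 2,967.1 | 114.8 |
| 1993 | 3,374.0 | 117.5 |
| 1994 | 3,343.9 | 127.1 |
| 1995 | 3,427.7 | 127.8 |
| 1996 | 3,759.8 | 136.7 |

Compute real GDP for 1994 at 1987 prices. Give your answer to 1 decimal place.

Real GDP 1994 = 3343.9 / 1.271 = 2630.92.

€2,630.9 million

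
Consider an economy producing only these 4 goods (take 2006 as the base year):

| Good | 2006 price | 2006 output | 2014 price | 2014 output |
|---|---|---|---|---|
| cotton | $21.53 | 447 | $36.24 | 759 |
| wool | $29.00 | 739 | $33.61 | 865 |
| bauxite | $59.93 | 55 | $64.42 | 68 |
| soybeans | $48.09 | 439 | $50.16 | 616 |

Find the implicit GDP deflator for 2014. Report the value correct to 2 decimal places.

122.27

Nominal GDP 2014 = 36.24·759 + 33.61·865 + 64.42·68 + 50.16·616 = 91857.93.
Real GDP 2014 (at 2006 prices) = 21.53·759 + 29.00·865 + 59.93·68 + 48.09·616 = 75124.95.
Deflator = Nominal/Real × 100 = 91857.93/75124.95 × 100 = 122.274.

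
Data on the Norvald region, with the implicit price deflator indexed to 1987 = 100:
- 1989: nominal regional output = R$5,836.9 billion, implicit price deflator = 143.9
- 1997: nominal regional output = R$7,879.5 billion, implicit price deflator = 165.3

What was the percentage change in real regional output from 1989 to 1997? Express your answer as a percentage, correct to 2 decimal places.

17.52%

Deflate each year: 1989 → 5836.9/1.439 = 4056.22; 1997 → 7879.5/1.653 = 4766.79.
So real regional output changed by 4766.79/4056.22 − 1 = 0.1752, i.e. 17.52%.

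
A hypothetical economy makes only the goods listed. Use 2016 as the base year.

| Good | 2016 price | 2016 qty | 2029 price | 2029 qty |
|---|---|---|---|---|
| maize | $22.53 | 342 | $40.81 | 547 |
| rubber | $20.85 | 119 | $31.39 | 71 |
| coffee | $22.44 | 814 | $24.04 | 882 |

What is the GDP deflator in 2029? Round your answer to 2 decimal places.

Nominal GDP 2029 = 40.81·547 + 31.39·71 + 24.04·882 = 45755.04.
Real GDP 2029 (at 2016 prices) = 22.53·547 + 20.85·71 + 22.44·882 = 33596.34.
Deflator = Nominal/Real × 100 = 45755.04/33596.34 × 100 = 136.191.

136.19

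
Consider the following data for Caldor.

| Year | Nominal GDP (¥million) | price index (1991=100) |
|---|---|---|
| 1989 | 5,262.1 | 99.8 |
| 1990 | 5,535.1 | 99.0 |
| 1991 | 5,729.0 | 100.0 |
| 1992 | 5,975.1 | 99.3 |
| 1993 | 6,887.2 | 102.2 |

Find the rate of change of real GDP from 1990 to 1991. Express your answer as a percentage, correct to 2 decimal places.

Real GDP 1990 = 5535.1/0.990 = 5591.01.
Real GDP 1991 = 5729.0/1.000 = 5729.00.
Change = 5729.00/5591.01 − 1 = 0.0247.

2.47%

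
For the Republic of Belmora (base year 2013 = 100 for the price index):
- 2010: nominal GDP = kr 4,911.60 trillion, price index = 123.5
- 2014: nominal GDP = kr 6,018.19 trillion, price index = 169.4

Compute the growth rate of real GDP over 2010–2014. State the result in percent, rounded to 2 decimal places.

-10.67%

Deflate each year: 2010 → 4911.60/1.235 = 3977.00; 2014 → 6018.19/1.694 = 3552.65.
So real GDP changed by 3552.65/3977.00 − 1 = -0.1067, i.e. -10.67%.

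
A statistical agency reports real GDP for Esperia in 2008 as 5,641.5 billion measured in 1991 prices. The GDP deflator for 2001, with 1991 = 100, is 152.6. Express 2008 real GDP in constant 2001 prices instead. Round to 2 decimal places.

8,608.93 billion

Real GDP in 2001 prices = Real GDP in 1991 prices × (P_2001/P_1991) = 5641.5 × 1.526 = 8608.93.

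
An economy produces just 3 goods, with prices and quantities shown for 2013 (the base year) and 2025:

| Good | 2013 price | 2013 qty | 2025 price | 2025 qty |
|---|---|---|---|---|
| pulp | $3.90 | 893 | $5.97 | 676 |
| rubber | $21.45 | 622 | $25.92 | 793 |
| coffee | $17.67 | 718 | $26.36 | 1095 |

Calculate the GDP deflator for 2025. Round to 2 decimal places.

137.08

Nominal GDP 2025 = 5.97·676 + 25.92·793 + 26.36·1095 = 53454.48.
Real GDP 2025 (at 2013 prices) = 3.90·676 + 21.45·793 + 17.67·1095 = 38994.90.
Deflator = Nominal/Real × 100 = 53454.48/38994.90 × 100 = 137.081.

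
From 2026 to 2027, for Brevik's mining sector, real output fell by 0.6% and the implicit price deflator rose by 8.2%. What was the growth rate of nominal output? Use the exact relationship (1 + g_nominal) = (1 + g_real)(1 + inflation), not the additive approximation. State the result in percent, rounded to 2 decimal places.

(1 + g_nom) = (1 + g_real)(1 + π) = 0.9940 × 1.0820 = 1.07551.

7.55%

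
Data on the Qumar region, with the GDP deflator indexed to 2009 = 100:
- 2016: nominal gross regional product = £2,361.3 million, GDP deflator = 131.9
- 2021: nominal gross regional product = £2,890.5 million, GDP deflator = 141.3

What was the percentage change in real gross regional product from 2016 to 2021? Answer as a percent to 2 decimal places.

14.27%

Real gross regional product 2016 = 2361.3 / 1.319 = 1790.22.
Real gross regional product 2021 = 2890.5 / 1.413 = 2045.65.
Real growth = 2045.65 / 1790.22 − 1 = 0.1427.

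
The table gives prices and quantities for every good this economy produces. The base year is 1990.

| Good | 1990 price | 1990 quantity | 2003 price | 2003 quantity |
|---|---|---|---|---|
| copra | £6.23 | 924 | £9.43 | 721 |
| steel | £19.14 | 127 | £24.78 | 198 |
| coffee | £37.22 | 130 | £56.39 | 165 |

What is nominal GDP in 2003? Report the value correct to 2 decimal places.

£21009.82

Nominal GDP 2003 = Σ (p_2003 × q_2003) = 9.43·721 + 24.78·198 + 56.39·165 = 21009.82.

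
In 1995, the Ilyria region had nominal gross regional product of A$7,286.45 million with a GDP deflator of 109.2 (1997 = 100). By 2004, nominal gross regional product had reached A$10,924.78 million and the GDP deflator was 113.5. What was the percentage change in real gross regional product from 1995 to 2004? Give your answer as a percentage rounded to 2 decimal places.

44.25%

Real gross regional product 1995 = 7286.45 / 1.092 = 6672.57.
Real gross regional product 2004 = 10924.78 / 1.135 = 9625.36.
Real growth = 9625.36 / 6672.57 − 1 = 0.4425.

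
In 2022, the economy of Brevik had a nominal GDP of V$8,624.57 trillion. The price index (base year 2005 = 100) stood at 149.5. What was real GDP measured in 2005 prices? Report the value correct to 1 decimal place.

V$5,768.9 trillion

Real GDP = Nominal / (price index/100) = 8624.57 / 1.495 = 5768.94.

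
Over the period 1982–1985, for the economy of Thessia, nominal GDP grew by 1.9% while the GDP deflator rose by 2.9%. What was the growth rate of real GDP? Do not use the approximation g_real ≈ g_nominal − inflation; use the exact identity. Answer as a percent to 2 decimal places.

(1 + g_nom) = (1 + g_real)(1 + π), so g_real = 1.0190 / 1.0290 − 1 = -0.00972.

-0.97%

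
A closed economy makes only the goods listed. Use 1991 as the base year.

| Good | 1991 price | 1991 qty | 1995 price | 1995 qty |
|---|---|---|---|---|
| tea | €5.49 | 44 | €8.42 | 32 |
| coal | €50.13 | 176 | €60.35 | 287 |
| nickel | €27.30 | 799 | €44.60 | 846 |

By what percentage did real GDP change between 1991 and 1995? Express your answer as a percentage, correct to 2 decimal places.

21.96%

Real GDP 1991 = Nominal GDP 1991 = 5.49·44 + 50.13·176 + 27.30·799 = 30877.14.
Real GDP 1995 (at 1991 prices) = 5.49·32 + 50.13·287 + 27.30·846 = 37658.79.
Real growth = 37658.79/30877.14 − 1 = 0.2196.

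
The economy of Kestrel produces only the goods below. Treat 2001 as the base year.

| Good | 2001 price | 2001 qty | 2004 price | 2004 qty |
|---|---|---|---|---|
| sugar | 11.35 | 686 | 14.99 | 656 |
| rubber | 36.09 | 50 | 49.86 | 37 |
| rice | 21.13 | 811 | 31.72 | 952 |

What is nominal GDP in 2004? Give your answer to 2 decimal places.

41875.70

Nominal GDP 2004 = Σ (p_2004 × q_2004) = 14.99·656 + 49.86·37 + 31.72·952 = 41875.70.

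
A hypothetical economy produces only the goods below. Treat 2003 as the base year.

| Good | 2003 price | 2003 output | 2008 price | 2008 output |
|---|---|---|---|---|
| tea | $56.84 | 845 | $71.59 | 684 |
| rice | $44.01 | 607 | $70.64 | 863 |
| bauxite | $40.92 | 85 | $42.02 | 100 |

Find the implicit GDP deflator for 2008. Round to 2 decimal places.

140.99

Nominal GDP 2008 = 71.59·684 + 70.64·863 + 42.02·100 = 114131.88.
Real GDP 2008 (at 2003 prices) = 56.84·684 + 44.01·863 + 40.92·100 = 80951.19.
Deflator = Nominal/Real × 100 = 114131.88/80951.19 × 100 = 140.989.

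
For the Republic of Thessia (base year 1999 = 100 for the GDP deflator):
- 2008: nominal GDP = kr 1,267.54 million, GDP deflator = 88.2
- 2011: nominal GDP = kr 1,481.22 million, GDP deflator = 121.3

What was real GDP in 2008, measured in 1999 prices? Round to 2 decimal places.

kr 1,437.12 million

Real GDP = Nominal / (GDP deflator/100) = 1267.54 / 0.882 = 1437.12.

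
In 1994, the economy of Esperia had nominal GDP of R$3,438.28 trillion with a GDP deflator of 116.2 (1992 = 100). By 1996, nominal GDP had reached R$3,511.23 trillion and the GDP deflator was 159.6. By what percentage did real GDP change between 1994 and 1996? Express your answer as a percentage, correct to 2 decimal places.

-25.65%

Deflate each year: 1994 → 3438.28/1.162 = 2958.93; 1996 → 3511.23/1.596 = 2200.02.
So real GDP changed by 2200.02/2958.93 − 1 = -0.2565, i.e. -25.65%.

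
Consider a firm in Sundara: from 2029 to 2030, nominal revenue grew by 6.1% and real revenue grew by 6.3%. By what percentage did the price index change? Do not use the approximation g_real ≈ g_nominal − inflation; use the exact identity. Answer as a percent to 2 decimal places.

-0.19%

(1 + g_nom) = (1 + g_real)(1 + π), so π = 1.0610 / 1.0630 − 1 = -0.00188.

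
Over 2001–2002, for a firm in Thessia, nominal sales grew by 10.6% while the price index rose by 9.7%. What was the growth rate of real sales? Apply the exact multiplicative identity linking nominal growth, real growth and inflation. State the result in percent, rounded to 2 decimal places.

0.82%

(1 + g_nom) = (1 + g_real)(1 + π), so g_real = 1.1060 / 1.0970 − 1 = 0.00820.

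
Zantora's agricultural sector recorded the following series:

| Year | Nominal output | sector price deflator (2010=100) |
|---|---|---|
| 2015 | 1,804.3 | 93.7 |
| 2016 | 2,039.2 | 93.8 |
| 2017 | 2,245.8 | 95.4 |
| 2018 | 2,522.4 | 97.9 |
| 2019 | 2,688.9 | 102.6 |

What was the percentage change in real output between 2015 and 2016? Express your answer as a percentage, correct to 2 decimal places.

12.90%

Real output 2015 = 1804.3/0.937 = 1925.61.
Real output 2016 = 2039.2/0.938 = 2173.99.
Change = 2173.99/1925.61 − 1 = 0.1290.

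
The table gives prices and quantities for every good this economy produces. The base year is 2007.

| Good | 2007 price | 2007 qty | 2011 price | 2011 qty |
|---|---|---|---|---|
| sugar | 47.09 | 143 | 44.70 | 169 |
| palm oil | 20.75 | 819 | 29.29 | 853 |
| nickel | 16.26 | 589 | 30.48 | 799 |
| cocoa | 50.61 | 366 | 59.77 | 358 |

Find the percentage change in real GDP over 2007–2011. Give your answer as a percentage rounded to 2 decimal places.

Real GDP 2007 = Nominal GDP 2007 = 47.09·143 + 20.75·819 + 16.26·589 + 50.61·366 = 51828.52.
Real GDP 2011 (at 2007 prices) = 47.09·169 + 20.75·853 + 16.26·799 + 50.61·358 = 56768.08.
Real growth = 56768.08/51828.52 − 1 = 0.0953.

9.53%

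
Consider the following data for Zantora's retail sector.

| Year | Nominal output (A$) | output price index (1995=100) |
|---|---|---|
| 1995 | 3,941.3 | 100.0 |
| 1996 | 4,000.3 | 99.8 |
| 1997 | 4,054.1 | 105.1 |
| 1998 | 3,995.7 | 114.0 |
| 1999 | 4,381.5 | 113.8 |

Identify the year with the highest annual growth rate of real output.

1996: real = 4000.3/0.998 = 4008.32; growth vs 1995 (3941.30) = 1.70%.
1997: real = 4054.1/1.051 = 3857.37; growth vs 1996 (4008.32) = -3.77%.
1998: real = 3995.7/1.140 = 3505.00; growth vs 1997 (3857.37) = -9.13%.
1999: real = 4381.5/1.138 = 3850.18; growth vs 1998 (3505.00) = 9.85%.

1999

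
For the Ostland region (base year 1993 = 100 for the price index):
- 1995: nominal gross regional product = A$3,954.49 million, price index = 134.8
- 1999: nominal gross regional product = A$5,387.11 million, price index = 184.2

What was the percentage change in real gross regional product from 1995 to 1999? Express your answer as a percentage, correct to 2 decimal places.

-0.31%

Deflate each year: 1995 → 3954.49/1.348 = 2933.60; 1999 → 5387.11/1.842 = 2924.60.
So real gross regional product changed by 2924.60/2933.60 − 1 = -0.0031, i.e. -0.31%.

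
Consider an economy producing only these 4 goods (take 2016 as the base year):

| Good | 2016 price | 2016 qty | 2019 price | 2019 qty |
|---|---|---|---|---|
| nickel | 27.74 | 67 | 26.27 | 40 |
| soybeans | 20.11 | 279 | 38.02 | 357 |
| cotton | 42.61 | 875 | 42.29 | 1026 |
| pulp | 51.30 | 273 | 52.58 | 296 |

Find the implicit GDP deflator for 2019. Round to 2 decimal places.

Nominal GDP 2019 = 26.27·40 + 38.02·357 + 42.29·1026 + 52.58·296 = 73577.16.
Real GDP 2019 (at 2016 prices) = 27.74·40 + 20.11·357 + 42.61·1026 + 51.30·296 = 67191.53.
Deflator = Nominal/Real × 100 = 73577.16/67191.53 × 100 = 109.504.

109.50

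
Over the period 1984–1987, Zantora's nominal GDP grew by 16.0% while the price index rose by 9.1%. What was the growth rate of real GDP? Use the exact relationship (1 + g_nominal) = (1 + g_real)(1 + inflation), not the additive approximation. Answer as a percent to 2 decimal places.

6.32%

(1 + g_nom) = (1 + g_real)(1 + π), so g_real = 1.1600 / 1.0910 − 1 = 0.06324.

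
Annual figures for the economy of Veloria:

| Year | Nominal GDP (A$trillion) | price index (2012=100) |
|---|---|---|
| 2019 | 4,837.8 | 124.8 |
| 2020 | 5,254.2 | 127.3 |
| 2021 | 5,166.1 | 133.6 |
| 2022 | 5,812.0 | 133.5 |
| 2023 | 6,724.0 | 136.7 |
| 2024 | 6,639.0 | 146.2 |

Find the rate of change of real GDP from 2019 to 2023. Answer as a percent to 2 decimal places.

26.89%

Real GDP 2019 = 4837.8/1.248 = 3876.44.
Real GDP 2023 = 6724.0/1.367 = 4918.80.
Change = 4918.80/3876.44 − 1 = 0.2689.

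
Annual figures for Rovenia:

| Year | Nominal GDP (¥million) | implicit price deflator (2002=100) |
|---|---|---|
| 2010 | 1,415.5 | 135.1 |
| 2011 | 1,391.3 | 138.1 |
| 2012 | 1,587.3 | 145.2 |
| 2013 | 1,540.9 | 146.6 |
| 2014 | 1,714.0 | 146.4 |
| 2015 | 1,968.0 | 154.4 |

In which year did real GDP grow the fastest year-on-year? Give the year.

2011: real = 1391.3/1.381 = 1007.46; growth vs 2010 (1047.74) = -3.84%.
2012: real = 1587.3/1.452 = 1093.18; growth vs 2011 (1007.46) = 8.51%.
2013: real = 1540.9/1.466 = 1051.09; growth vs 2012 (1093.18) = -3.85%.
2014: real = 1714.0/1.464 = 1170.77; growth vs 2013 (1051.09) = 11.39%.
2015: real = 1968.0/1.544 = 1274.61; growth vs 2014 (1170.77) = 8.87%.

2014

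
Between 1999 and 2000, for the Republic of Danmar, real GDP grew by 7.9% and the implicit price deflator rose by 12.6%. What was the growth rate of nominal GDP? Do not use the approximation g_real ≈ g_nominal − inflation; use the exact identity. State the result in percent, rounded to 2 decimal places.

(1 + g_nom) = (1 + g_real)(1 + π) = 1.0790 × 1.1260 = 1.21495.

21.50%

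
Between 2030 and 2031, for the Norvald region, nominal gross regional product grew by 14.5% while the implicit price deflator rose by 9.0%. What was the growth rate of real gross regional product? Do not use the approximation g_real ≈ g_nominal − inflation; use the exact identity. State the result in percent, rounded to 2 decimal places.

5.05%

(1 + g_nom) = (1 + g_real)(1 + π), so g_real = 1.1450 / 1.0900 − 1 = 0.05046.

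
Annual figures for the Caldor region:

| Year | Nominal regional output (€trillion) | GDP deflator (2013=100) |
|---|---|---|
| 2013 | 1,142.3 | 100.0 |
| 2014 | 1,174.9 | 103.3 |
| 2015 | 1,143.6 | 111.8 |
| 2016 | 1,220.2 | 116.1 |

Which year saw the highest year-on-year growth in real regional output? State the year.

2014: real = 1174.9/1.033 = 1137.37; growth vs 2013 (1142.30) = -0.43%.
2015: real = 1143.6/1.118 = 1022.90; growth vs 2014 (1137.37) = -10.06%.
2016: real = 1220.2/1.161 = 1050.99; growth vs 2015 (1022.90) = 2.75%.

2016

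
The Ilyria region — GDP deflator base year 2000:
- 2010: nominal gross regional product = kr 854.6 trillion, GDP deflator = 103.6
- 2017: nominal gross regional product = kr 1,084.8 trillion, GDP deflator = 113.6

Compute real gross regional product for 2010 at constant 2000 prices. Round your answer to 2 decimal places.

kr 824.90 trillion

Real gross regional product = Nominal / (GDP deflator/100) = 854.6 / 1.036 = 824.90.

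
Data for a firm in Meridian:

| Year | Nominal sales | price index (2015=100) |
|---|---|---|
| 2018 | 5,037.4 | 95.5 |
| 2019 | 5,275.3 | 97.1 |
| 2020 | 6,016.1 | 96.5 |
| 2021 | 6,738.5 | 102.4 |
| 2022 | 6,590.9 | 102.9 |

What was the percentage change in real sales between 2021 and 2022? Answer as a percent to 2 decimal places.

Real sales 2021 = 6738.5/1.024 = 6580.57.
Real sales 2022 = 6590.9/1.029 = 6405.15.
Change = 6405.15/6580.57 − 1 = -0.0267.

-2.67%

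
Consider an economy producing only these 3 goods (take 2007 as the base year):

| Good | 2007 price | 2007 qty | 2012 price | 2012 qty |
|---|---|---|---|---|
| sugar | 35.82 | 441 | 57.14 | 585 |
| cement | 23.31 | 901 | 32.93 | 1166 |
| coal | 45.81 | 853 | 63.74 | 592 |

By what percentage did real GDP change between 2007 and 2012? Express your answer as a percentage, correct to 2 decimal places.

-0.82%

Real GDP 2007 = Nominal GDP 2007 = 35.82·441 + 23.31·901 + 45.81·853 = 75874.86.
Real GDP 2012 (at 2007 prices) = 35.82·585 + 23.31·1166 + 45.81·592 = 75253.68.
Real growth = 75253.68/75874.86 − 1 = -0.0082.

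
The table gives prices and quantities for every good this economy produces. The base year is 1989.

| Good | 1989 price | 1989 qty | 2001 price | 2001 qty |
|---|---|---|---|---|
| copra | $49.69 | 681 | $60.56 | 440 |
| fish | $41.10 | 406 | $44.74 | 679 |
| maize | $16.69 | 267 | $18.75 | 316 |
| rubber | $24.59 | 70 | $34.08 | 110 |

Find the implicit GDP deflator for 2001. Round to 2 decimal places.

Nominal GDP 2001 = 60.56·440 + 44.74·679 + 18.75·316 + 34.08·110 = 66698.66.
Real GDP 2001 (at 1989 prices) = 49.69·440 + 41.10·679 + 16.69·316 + 24.59·110 = 57749.44.
Deflator = Nominal/Real × 100 = 66698.66/57749.44 × 100 = 115.497.

115.50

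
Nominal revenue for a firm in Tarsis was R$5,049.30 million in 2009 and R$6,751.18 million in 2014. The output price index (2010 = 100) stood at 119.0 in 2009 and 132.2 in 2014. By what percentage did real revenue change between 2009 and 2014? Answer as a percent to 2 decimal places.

Deflate each year: 2009 → 5049.30/1.190 = 4243.11; 2014 → 6751.18/1.322 = 5106.79.
So real revenue changed by 5106.79/4243.11 − 1 = 0.2035, i.e. 20.35%.

20.35%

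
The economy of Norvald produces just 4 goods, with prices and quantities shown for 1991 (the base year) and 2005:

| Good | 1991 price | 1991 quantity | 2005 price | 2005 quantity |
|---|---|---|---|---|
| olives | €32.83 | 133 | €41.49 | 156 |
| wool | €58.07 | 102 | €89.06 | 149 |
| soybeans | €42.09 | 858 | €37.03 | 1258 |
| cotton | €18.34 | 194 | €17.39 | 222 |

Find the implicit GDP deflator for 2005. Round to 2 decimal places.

99.14

Nominal GDP 2005 = 41.49·156 + 89.06·149 + 37.03·1258 + 17.39·222 = 70186.70.
Real GDP 2005 (at 1991 prices) = 32.83·156 + 58.07·149 + 42.09·1258 + 18.34·222 = 70794.61.
Deflator = Nominal/Real × 100 = 70186.70/70794.61 × 100 = 99.141.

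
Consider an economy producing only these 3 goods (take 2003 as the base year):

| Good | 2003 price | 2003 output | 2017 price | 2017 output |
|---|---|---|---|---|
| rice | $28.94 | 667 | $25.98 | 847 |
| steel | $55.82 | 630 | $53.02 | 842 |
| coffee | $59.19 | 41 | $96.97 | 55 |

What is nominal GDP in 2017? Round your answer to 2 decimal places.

Nominal GDP 2017 = Σ (p_2017 × q_2017) = 25.98·847 + 53.02·842 + 96.97·55 = 71981.25.

$71981.25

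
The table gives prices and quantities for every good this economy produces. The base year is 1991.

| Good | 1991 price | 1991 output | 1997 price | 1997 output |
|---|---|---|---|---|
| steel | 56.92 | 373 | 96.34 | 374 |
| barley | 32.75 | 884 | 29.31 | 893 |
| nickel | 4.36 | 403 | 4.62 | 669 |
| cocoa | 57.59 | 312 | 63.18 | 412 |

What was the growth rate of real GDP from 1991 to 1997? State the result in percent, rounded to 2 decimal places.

10.40%

Real GDP 1991 = Nominal GDP 1991 = 56.92·373 + 32.75·884 + 4.36·403 + 57.59·312 = 69907.32.
Real GDP 1997 (at 1991 prices) = 56.92·374 + 32.75·893 + 4.36·669 + 57.59·412 = 77177.75.
Real growth = 77177.75/69907.32 − 1 = 0.1040.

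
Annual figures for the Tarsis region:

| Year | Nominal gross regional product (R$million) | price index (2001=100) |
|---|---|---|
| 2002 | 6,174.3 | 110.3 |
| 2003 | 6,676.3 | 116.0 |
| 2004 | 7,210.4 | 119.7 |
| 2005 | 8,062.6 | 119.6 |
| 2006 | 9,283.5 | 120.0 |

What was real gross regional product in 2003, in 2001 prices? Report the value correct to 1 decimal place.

Real gross regional product 2003 = 6676.3 / 1.160 = 5755.43.

R$5,755.4 million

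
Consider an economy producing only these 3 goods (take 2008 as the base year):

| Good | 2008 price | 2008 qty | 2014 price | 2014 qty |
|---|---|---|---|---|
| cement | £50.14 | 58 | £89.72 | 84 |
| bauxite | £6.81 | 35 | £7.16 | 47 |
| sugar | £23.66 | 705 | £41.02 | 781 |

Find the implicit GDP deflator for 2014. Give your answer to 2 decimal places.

173.44

Nominal GDP 2014 = 89.72·84 + 7.16·47 + 41.02·781 = 39909.62.
Real GDP 2014 (at 2008 prices) = 50.14·84 + 6.81·47 + 23.66·781 = 23010.29.
Deflator = Nominal/Real × 100 = 39909.62/23010.29 × 100 = 173.442.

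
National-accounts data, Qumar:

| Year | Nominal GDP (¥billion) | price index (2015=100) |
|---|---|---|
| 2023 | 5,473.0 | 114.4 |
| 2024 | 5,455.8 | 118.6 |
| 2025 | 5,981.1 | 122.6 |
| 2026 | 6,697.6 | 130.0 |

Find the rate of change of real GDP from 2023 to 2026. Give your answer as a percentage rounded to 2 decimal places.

7.69%

Real GDP 2023 = 5473.0/1.144 = 4784.09.
Real GDP 2026 = 6697.6/1.300 = 5152.00.
Change = 5152.00/4784.09 − 1 = 0.0769.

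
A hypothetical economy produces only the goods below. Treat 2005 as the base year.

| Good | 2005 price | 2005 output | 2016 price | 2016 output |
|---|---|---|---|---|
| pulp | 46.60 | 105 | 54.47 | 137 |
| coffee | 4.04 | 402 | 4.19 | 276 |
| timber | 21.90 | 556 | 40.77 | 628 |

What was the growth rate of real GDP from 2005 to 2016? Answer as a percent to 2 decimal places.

13.69%

Real GDP 2005 = Nominal GDP 2005 = 46.60·105 + 4.04·402 + 21.90·556 = 18693.48.
Real GDP 2016 (at 2005 prices) = 46.60·137 + 4.04·276 + 21.90·628 = 21252.44.
Real growth = 21252.44/18693.48 − 1 = 0.1369.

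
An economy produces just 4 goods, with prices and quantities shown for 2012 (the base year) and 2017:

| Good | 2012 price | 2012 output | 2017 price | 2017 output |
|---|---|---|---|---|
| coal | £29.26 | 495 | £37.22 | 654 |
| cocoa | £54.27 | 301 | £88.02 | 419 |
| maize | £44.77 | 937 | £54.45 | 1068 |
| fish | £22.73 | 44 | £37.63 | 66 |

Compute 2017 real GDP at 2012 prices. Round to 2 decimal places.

Real GDP 2017 = Σ (p_2012 × q_2017) = 29.26·654 + 54.27·419 + 44.77·1068 + 22.73·66 = 91189.71.

£91189.71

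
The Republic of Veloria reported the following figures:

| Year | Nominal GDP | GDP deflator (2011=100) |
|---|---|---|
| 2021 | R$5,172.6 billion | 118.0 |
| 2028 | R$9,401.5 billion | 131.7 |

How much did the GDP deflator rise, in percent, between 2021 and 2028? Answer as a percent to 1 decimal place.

11.6%

Price-level change = 131.7 / 118.0 − 1 = 0.1161.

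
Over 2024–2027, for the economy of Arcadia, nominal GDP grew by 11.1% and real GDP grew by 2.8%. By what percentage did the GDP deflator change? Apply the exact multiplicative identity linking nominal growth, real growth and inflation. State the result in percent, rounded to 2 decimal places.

8.07%

(1 + g_nom) = (1 + g_real)(1 + π), so π = 1.1110 / 1.0280 − 1 = 0.08074.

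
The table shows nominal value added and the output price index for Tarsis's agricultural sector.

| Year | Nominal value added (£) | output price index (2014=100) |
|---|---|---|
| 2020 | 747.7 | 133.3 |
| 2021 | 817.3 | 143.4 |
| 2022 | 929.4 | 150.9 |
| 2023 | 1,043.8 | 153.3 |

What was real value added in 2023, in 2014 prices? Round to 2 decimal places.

Real value added 2023 = 1043.8 / 1.533 = 680.89.

£680.89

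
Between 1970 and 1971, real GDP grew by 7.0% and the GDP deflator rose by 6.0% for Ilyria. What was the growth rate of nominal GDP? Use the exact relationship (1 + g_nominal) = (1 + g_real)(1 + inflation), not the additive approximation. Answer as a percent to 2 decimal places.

13.42%

(1 + g_nom) = (1 + g_real)(1 + π) = 1.0700 × 1.0600 = 1.13420.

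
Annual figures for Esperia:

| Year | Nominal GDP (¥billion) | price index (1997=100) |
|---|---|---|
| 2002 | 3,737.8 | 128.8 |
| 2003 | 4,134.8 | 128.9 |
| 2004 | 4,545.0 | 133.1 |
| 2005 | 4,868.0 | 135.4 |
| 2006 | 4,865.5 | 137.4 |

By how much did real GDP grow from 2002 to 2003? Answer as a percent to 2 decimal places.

Real GDP 2002 = 3737.8/1.288 = 2902.02.
Real GDP 2003 = 4134.8/1.289 = 3207.76.
Change = 3207.76/2902.02 − 1 = 0.1054.

10.54%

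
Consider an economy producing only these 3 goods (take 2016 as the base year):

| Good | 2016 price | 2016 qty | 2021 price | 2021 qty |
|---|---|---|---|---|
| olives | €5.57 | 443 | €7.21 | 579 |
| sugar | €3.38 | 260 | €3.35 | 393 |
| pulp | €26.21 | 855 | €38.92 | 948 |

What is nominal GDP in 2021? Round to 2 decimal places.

€42387.30

Nominal GDP 2021 = Σ (p_2021 × q_2021) = 7.21·579 + 3.35·393 + 38.92·948 = 42387.30.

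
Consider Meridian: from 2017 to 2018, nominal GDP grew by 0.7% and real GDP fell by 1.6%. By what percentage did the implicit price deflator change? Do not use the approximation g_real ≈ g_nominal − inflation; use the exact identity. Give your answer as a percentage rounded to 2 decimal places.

(1 + g_nom) = (1 + g_real)(1 + π), so π = 1.0070 / 0.9840 − 1 = 0.02337.

2.34%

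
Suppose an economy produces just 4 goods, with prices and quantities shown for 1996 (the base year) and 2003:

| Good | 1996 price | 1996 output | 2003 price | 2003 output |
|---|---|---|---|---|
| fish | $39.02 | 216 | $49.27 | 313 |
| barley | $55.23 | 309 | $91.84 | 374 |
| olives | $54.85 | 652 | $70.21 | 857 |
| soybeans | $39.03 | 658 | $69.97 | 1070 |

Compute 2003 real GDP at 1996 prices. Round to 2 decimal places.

Real GDP 2003 = Σ (p_1996 × q_2003) = 39.02·313 + 55.23·374 + 54.85·857 + 39.03·1070 = 121637.83.

$121637.83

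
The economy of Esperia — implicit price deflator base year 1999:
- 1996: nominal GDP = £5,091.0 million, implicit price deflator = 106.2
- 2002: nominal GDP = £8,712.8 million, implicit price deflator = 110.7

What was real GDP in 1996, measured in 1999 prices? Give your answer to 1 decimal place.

Real GDP = Nominal / (implicit price deflator/100) = 5091.0 / 1.062 = 4793.79.

£4,793.8 million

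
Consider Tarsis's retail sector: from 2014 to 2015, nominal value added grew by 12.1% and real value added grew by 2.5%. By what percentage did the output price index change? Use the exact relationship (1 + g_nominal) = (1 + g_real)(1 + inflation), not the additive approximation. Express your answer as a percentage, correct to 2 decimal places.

9.37%

(1 + g_nom) = (1 + g_real)(1 + π), so π = 1.1210 / 1.0250 − 1 = 0.09366.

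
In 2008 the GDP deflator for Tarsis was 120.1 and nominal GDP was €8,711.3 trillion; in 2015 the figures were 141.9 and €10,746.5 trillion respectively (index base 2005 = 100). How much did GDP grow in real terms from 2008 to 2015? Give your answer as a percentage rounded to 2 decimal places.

4.41%

Real GDP 2008 = 8711.3 / 1.201 = 7253.37.
Real GDP 2015 = 10746.5 / 1.419 = 7573.29.
Real growth = 7573.29 / 7253.37 − 1 = 0.0441.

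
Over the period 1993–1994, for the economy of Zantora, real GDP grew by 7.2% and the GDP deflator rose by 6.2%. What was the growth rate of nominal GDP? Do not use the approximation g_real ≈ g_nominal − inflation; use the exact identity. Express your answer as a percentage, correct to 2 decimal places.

(1 + g_nom) = (1 + g_real)(1 + π) = 1.0720 × 1.0620 = 1.13846.

13.85%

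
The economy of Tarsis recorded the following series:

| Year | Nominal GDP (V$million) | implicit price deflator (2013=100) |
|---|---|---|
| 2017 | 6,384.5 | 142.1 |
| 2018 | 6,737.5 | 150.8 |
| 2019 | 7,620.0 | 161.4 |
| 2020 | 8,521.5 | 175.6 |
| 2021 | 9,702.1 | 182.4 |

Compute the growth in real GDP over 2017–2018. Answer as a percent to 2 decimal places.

-0.56%

Real GDP 2017 = 6384.5/1.421 = 4492.96.
Real GDP 2018 = 6737.5/1.508 = 4467.84.
Change = 4467.84/4492.96 − 1 = -0.0056.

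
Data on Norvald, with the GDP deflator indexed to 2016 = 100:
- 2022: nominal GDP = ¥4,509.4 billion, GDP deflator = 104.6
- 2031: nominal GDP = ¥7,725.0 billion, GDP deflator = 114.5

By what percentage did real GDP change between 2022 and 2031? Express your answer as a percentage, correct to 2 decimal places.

56.50%

Real GDP 2022 = 4509.4 / 1.046 = 4311.09.
Real GDP 2031 = 7725.0 / 1.145 = 6746.72.
Real growth = 6746.72 / 4311.09 − 1 = 0.5650.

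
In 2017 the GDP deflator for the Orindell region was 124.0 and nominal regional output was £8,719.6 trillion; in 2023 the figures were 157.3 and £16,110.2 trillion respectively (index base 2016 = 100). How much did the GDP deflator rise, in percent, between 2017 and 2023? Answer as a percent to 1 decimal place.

26.9%

Price-level change = 157.3 / 124.0 − 1 = 0.2685.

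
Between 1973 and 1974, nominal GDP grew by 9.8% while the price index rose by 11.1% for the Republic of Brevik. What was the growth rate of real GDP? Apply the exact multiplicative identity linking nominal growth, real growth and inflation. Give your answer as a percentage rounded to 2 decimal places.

-1.17%

(1 + g_nom) = (1 + g_real)(1 + π), so g_real = 1.0980 / 1.1110 − 1 = -0.01170.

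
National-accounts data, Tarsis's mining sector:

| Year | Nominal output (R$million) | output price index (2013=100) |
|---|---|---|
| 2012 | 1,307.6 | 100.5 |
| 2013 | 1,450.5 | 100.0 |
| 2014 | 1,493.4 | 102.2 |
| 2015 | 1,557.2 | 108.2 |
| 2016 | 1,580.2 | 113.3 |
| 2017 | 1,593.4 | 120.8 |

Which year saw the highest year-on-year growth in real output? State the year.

2013: real = 1450.5/1.000 = 1450.50; growth vs 2012 (1301.09) = 11.48%.
2014: real = 1493.4/1.022 = 1461.25; growth vs 2013 (1450.50) = 0.74%.
2015: real = 1557.2/1.082 = 1439.19; growth vs 2014 (1461.25) = -1.51%.
2016: real = 1580.2/1.133 = 1394.70; growth vs 2015 (1439.19) = -3.09%.
2017: real = 1593.4/1.208 = 1319.04; growth vs 2016 (1394.70) = -5.42%.

2013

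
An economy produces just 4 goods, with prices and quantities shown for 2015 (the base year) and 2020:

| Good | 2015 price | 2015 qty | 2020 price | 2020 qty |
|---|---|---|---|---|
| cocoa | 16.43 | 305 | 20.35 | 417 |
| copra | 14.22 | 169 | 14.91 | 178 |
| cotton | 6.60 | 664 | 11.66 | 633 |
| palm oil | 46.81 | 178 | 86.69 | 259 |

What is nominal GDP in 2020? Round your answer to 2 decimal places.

40973.42

Nominal GDP 2020 = Σ (p_2020 × q_2020) = 20.35·417 + 14.91·178 + 11.66·633 + 86.69·259 = 40973.42.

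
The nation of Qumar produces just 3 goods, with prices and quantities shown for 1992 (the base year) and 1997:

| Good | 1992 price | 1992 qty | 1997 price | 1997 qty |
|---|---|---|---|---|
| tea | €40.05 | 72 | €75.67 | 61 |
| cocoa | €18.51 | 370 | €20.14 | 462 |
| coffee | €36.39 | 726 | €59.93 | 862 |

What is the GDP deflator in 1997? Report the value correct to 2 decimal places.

154.81

Nominal GDP 1997 = 75.67·61 + 20.14·462 + 59.93·862 = 65580.21.
Real GDP 1997 (at 1992 prices) = 40.05·61 + 18.51·462 + 36.39·862 = 42362.85.
Deflator = Nominal/Real × 100 = 65580.21/42362.85 × 100 = 154.806.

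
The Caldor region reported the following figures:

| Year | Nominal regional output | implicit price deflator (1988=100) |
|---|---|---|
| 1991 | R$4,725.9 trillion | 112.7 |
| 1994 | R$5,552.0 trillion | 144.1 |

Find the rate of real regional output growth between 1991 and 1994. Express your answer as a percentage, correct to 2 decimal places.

Real regional output 1991 = 4725.9 / 1.127 = 4193.35.
Real regional output 1994 = 5552.0 / 1.441 = 3852.88.
Real growth = 3852.88 / 4193.35 − 1 = -0.0812.

-8.12%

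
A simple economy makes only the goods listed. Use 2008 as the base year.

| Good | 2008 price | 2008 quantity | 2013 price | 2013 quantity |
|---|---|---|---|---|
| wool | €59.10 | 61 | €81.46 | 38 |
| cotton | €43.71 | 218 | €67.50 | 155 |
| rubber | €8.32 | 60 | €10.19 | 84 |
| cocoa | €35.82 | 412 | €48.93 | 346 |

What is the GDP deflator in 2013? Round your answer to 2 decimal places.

141.74

Nominal GDP 2013 = 81.46·38 + 67.50·155 + 10.19·84 + 48.93·346 = 31343.72.
Real GDP 2013 (at 2008 prices) = 59.10·38 + 43.71·155 + 8.32·84 + 35.82·346 = 22113.45.
Deflator = Nominal/Real × 100 = 31343.72/22113.45 × 100 = 141.741.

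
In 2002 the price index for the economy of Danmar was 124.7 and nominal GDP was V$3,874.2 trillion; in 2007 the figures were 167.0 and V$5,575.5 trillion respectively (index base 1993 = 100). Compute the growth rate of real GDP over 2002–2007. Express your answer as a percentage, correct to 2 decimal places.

7.46%

Real GDP 2002 = 3874.2 / 1.247 = 3106.82.
Real GDP 2007 = 5575.5 / 1.670 = 3338.62.
Real growth = 3338.62 / 3106.82 − 1 = 0.0746.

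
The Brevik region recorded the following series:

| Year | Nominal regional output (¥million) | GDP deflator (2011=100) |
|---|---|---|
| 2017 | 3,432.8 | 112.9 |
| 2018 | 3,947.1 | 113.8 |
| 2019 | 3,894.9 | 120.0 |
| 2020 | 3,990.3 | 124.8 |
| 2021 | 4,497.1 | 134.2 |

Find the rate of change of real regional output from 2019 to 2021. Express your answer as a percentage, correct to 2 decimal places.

3.24%

Real regional output 2019 = 3894.9/1.200 = 3245.75.
Real regional output 2021 = 4497.1/1.342 = 3351.04.
Change = 3351.04/3245.75 − 1 = 0.0324.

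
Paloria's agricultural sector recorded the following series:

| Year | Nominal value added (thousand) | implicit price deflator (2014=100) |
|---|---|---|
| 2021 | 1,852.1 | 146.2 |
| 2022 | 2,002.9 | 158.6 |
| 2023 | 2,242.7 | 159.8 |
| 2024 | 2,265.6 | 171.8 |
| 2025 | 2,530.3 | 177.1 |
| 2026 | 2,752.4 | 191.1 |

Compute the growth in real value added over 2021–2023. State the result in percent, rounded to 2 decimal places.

10.78%

Real value added 2021 = 1852.1/1.462 = 1266.83.
Real value added 2023 = 2242.7/1.598 = 1403.44.
Change = 1403.44/1266.83 − 1 = 0.1078.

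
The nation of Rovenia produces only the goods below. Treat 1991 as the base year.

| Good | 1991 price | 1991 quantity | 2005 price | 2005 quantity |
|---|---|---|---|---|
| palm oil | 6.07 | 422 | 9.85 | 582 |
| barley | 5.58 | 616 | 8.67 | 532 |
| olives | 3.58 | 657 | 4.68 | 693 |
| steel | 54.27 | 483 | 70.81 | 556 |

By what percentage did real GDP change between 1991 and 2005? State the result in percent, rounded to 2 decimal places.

13.29%

Real GDP 1991 = Nominal GDP 1991 = 6.07·422 + 5.58·616 + 3.58·657 + 54.27·483 = 34563.29.
Real GDP 2005 (at 1991 prices) = 6.07·582 + 5.58·532 + 3.58·693 + 54.27·556 = 39156.36.
Real growth = 39156.36/34563.29 − 1 = 0.1329.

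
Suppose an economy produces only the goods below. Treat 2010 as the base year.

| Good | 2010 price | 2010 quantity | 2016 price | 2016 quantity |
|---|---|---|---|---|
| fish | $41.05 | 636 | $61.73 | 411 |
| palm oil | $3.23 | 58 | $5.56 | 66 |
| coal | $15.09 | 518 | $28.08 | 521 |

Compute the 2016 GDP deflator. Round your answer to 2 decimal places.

161.82

Nominal GDP 2016 = 61.73·411 + 5.56·66 + 28.08·521 = 40367.67.
Real GDP 2016 (at 2010 prices) = 41.05·411 + 3.23·66 + 15.09·521 = 24946.62.
Deflator = Nominal/Real × 100 = 40367.67/24946.62 × 100 = 161.816.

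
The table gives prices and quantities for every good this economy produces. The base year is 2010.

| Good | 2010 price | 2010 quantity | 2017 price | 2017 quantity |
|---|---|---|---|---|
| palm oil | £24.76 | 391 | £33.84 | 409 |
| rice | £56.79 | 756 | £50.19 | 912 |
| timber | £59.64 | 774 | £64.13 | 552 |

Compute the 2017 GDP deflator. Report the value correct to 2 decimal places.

Nominal GDP 2017 = 33.84·409 + 50.19·912 + 64.13·552 = 95013.60.
Real GDP 2017 (at 2010 prices) = 24.76·409 + 56.79·912 + 59.64·552 = 94840.60.
Deflator = Nominal/Real × 100 = 95013.60/94840.60 × 100 = 100.182.

100.18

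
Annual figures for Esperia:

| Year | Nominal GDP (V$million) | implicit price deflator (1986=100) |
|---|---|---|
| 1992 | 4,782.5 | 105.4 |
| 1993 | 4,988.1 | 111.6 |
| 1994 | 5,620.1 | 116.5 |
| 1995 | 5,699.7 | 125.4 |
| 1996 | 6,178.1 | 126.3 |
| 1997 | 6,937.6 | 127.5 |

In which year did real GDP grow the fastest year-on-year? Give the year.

1993: real = 4988.1/1.116 = 4469.62; growth vs 1992 (4537.48) = -1.50%.
1994: real = 5620.1/1.165 = 4824.12; growth vs 1993 (4469.62) = 7.93%.
1995: real = 5699.7/1.254 = 4545.22; growth vs 1994 (4824.12) = -5.78%.
1996: real = 6178.1/1.263 = 4891.61; growth vs 1995 (4545.22) = 7.62%.
1997: real = 6937.6/1.275 = 5441.25; growth vs 1996 (4891.61) = 11.24%.

1997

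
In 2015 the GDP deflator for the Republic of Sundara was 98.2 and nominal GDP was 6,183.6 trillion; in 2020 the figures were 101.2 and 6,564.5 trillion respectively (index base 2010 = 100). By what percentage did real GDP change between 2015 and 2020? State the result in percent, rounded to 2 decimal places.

3.01%

Deflate each year: 2015 → 6183.6/0.982 = 6296.95; 2020 → 6564.5/1.012 = 6486.66.
So real GDP changed by 6486.66/6296.95 − 1 = 0.0301, i.e. 3.01%.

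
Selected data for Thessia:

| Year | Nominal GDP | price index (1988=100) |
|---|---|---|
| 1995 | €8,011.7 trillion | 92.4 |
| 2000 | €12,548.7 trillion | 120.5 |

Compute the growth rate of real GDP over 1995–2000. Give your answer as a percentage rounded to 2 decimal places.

20.10%

Real GDP 1995 = 8011.7 / 0.924 = 8670.67.
Real GDP 2000 = 12548.7 / 1.205 = 10413.86.
Real growth = 10413.86 / 8670.67 − 1 = 0.2010.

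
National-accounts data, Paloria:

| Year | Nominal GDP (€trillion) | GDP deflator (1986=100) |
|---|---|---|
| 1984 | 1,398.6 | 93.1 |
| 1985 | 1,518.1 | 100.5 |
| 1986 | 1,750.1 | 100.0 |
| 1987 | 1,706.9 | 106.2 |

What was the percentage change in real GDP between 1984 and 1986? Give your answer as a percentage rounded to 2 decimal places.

Real GDP 1984 = 1398.6/0.931 = 1502.26.
Real GDP 1986 = 1750.1/1.000 = 1750.10.
Change = 1750.10/1502.26 − 1 = 0.1650.

16.50%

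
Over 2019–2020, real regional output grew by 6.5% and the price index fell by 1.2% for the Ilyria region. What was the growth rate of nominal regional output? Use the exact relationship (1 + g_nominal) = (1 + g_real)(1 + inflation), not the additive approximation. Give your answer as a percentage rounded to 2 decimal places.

(1 + g_nom) = (1 + g_real)(1 + π) = 1.0650 × 0.9880 = 1.05222.

5.22%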